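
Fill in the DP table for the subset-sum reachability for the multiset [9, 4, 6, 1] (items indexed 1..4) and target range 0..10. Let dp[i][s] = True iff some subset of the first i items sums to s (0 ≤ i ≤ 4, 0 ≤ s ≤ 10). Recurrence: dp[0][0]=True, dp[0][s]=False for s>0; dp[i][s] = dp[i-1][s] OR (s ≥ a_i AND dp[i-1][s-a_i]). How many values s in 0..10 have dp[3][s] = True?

i\s   0   1   2   3   4   5   6   7   8   9  10
  0   T   F   F   F   F   F   F   F   F   F   F
  1   T   F   F   F   F   F   F   F   F   T   F
  2   T   F   F   F   T   F   F   F   F   T   F
  3   T   F   F   F   T   F   T   F   F   T   T
  4   T   T   F   F   T   T   T   T   F   T   T

5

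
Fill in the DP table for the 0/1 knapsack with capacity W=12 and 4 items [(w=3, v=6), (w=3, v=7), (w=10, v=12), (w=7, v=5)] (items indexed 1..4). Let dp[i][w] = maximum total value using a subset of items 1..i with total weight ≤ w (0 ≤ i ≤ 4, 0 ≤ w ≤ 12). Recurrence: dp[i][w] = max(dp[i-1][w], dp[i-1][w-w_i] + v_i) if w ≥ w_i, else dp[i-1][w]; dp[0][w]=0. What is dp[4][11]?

13

i\w   0   1   2   3   4   5   6   7   8   9  10  11  12
  0   0   0   0   0   0   0   0   0   0   0   0   0   0
  1   0   0   0   6   6   6   6   6   6   6   6   6   6
  2   0   0   0   7   7   7  13  13  13  13  13  13  13
  3   0   0   0   7   7   7  13  13  13  13  13  13  13
  4   0   0   0   7   7   7  13  13  13  13  13  13  13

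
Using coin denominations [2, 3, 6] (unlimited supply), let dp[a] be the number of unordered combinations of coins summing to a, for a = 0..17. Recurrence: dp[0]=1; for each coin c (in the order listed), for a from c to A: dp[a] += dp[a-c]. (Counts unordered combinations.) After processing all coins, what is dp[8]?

after  coin     0     1     2     3     4     5     6     7     8     9    10    11    12    13    14    15    16    17
          2     1     0     1     0     1     0     1     0     1     0     1     0     1     0     1     0     1     0
          3     1     0     1     1     1     1     2     1     2     2     2     2     3     2     3     3     3     3
          6     1     0     1     1     1     1     3     1     3     3     3     3     6     3     6     6     6     6

3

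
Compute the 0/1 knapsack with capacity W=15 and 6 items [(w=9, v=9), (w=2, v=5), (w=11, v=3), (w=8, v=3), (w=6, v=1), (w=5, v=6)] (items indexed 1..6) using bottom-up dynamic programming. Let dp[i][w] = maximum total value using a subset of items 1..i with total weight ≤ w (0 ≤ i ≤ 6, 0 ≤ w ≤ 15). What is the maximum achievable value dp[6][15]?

15

i\w   0   1   2   3   4   5   6   7   8   9  10  11  12  13  14  15
  0   0   0   0   0   0   0   0   0   0   0   0   0   0   0   0   0
  1   0   0   0   0   0   0   0   0   0   9   9   9   9   9   9   9
  2   0   0   5   5   5   5   5   5   5   9   9  14  14  14  14  14
  3   0   0   5   5   5   5   5   5   5   9   9  14  14  14  14  14
  4   0   0   5   5   5   5   5   5   5   9   9  14  14  14  14  14
  5   0   0   5   5   5   5   5   5   6   9   9  14  14  14  14  14
  6   0   0   5   5   5   6   6  11  11  11  11  14  14  14  15  15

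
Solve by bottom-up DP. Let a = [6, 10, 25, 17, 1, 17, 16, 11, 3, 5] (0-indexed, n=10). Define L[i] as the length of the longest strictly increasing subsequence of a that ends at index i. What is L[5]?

   i    0    1    2    3    4    5    6    7    8    9
a[i]    6   10   25   17    1   17   16   11    3    5
L[i]    1    2    3    3    1    3    3    3    2    3

3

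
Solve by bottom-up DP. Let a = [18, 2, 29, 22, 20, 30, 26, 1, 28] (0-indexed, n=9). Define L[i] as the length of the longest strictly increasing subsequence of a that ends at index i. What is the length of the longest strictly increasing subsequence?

4

   i    0    1    2    3    4    5    6    7    8
a[i]   18    2   29   22   20   30   26    1   28
L[i]    1    1    2    2    2    3    3    1    4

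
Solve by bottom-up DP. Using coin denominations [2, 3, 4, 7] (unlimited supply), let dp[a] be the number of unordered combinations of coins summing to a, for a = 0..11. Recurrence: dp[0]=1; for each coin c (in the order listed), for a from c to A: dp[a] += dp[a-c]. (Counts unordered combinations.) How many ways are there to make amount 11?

6

after  coin     0     1     2     3     4     5     6     7     8     9    10    11
          2     1     0     1     0     1     0     1     0     1     0     1     0
          3     1     0     1     1     1     1     2     1     2     2     2     2
          4     1     0     1     1     2     1     3     2     4     3     5     4
          7     1     0     1     1     2     1     3     3     4     4     6     6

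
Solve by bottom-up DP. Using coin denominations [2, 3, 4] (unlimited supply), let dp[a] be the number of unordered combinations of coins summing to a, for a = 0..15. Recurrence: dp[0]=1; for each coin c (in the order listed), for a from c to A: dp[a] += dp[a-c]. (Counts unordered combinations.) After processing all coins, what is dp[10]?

after  coin     0     1     2     3     4     5     6     7     8     9    10    11    12    13    14    15
          2     1     0     1     0     1     0     1     0     1     0     1     0     1     0     1     0
          3     1     0     1     1     1     1     2     1     2     2     2     2     3     2     3     3
          4     1     0     1     1     2     1     3     2     4     3     5     4     7     5     8     7

5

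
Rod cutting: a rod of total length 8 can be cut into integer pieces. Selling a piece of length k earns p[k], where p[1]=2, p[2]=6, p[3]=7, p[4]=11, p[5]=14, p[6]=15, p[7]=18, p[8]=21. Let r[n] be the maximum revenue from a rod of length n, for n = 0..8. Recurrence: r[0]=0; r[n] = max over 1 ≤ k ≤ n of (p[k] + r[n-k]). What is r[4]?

   n    0    1    2    3    4    5    6    7    8
r[n]    0    2    6    8   12   14   18   20   24

12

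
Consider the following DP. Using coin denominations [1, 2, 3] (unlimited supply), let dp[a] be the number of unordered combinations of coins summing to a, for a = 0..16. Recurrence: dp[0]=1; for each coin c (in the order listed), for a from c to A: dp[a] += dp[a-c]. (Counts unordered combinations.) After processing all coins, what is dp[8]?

after  coin     0     1     2     3     4     5     6     7     8     9    10    11    12    13    14    15    16
          1     1     1     1     1     1     1     1     1     1     1     1     1     1     1     1     1     1
          2     1     1     2     2     3     3     4     4     5     5     6     6     7     7     8     8     9
          3     1     1     2     3     4     5     7     8    10    12    14    16    19    21    24    27    30

10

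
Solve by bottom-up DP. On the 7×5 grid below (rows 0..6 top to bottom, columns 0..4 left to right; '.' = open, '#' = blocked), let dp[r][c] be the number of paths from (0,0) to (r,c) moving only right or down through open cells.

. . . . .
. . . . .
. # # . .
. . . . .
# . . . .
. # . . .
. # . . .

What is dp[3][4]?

r\c   0   1   2   3   4
  0   1   1   1   1   1
  1   1   2   3   4   5
  2   1   0   0   4   9
  3   1   1   1   5  14
  4   0   1   2   7  21
  5   0   0   2   9  30
  6   0   0   2  11  41

14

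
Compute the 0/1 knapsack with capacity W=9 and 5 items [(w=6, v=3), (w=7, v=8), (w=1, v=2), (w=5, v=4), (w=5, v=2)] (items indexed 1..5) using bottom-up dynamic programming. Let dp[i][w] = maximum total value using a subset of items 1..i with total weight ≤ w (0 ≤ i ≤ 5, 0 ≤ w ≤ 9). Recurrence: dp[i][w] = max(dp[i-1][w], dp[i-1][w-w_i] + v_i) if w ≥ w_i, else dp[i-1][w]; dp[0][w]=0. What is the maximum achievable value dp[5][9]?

10

i\w   0   1   2   3   4   5   6   7   8   9
  0   0   0   0   0   0   0   0   0   0   0
  1   0   0   0   0   0   0   3   3   3   3
  2   0   0   0   0   0   0   3   8   8   8
  3   0   2   2   2   2   2   3   8  10  10
  4   0   2   2   2   2   4   6   8  10  10
  5   0   2   2   2   2   4   6   8  10  10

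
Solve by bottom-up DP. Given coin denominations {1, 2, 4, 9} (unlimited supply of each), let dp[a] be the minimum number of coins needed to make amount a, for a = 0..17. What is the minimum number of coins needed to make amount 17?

3

 a  0  1  2  3  4  5  6  7  8  9 10 11 12 13 14 15 16 17
dp  0  1  1  2  1  2  2  3  2  1  2  2  3  2  3  3  4  3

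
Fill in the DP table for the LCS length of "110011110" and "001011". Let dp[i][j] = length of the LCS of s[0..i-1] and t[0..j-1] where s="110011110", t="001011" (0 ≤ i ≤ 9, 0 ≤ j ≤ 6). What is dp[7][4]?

3

   ''  0  0  1  0  1  1
''  0  0  0  0  0  0  0
 1  0  0  0  1  1  1  1
 1  0  0  0  1  1  2  2
 0  0  1  1  1  2  2  2
 0  0  1  2  2  2  2  2
 1  0  1  2  3  3  3  3
 1  0  1  2  3  3  4  4
 1  0  1  2  3  3  4  5
 1  0  1  2  3  3  4  5
 0  0  1  2  3  4  4  5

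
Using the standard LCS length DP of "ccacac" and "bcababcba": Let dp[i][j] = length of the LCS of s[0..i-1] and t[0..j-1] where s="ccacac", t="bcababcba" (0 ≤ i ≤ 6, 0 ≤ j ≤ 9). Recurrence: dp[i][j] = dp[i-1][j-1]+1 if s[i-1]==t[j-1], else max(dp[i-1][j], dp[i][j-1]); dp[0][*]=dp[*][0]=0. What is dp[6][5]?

3

   ''  b  c  a  b  a  b  c  b  a
''  0  0  0  0  0  0  0  0  0  0
 c  0  0  1  1  1  1  1  1  1  1
 c  0  0  1  1  1  1  1  2  2  2
 a  0  0  1  2  2  2  2  2  2  3
 c  0  0  1  2  2  2  2  3  3  3
 a  0  0  1  2  2  3  3  3  3  4
 c  0  0  1  2  2  3  3  4  4  4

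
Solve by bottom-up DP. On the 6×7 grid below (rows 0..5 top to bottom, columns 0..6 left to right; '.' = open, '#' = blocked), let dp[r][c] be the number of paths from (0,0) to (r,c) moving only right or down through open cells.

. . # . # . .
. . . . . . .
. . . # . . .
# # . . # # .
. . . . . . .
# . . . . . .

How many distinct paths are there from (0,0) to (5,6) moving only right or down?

r\c   0   1   2   3   4   5   6
  0   1   1   0   0   0   0   0
  1   1   2   2   2   2   2   2
  2   1   3   5   0   2   4   6
  3   0   0   5   5   0   0   6
  4   0   0   5  10  10  10  16
  5   0   0   5  15  25  35  51

51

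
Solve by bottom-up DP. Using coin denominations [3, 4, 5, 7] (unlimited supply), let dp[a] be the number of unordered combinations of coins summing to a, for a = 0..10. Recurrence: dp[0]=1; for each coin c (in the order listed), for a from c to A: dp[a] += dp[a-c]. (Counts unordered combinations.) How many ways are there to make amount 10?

3

after  coin     0     1     2     3     4     5     6     7     8     9    10
          3     1     0     0     1     0     0     1     0     0     1     0
          4     1     0     0     1     1     0     1     1     1     1     1
          5     1     0     0     1     1     1     1     1     2     2     2
          7     1     0     0     1     1     1     1     2     2     2     3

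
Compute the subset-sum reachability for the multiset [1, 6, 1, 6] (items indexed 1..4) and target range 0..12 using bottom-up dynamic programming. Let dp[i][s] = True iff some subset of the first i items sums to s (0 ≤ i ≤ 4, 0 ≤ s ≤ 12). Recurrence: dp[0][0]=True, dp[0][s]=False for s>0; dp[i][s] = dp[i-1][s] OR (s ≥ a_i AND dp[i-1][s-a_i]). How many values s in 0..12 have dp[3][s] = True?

6

i\s   0   1   2   3   4   5   6   7   8   9  10  11  12
  0   T   F   F   F   F   F   F   F   F   F   F   F   F
  1   T   T   F   F   F   F   F   F   F   F   F   F   F
  2   T   T   F   F   F   F   T   T   F   F   F   F   F
  3   T   T   T   F   F   F   T   T   T   F   F   F   F
  4   T   T   T   F   F   F   T   T   T   F   F   F   T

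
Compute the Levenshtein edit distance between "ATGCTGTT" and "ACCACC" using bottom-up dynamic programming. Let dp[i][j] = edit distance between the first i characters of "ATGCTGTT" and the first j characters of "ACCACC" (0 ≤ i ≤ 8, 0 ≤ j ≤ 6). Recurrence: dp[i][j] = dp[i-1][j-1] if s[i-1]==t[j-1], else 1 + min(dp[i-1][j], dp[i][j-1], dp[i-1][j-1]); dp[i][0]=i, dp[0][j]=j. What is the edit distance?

6

   ''  A  C  C  A  C  C
''  0  1  2  3  4  5  6
 A  1  0  1  2  3  4  5
 T  2  1  1  2  3  4  5
 G  3  2  2  2  3  4  5
 C  4  3  2  2  3  3  4
 T  5  4  3  3  3  4  4
 G  6  5  4  4  4  4  5
 T  7  6  5  5  5  5  5
 T  8  7  6  6  6  6  6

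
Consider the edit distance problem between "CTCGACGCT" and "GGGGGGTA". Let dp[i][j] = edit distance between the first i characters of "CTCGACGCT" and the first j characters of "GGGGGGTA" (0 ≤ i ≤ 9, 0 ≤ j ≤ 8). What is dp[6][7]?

6

   ''  G  G  G  G  G  G  T  A
''  0  1  2  3  4  5  6  7  8
 C  1  1  2  3  4  5  6  7  8
 T  2  2  2  3  4  5  6  6  7
 C  3  3  3  3  4  5  6  7  7
 G  4  3  3  3  3  4  5  6  7
 A  5  4  4  4  4  4  5  6  6
 C  6  5  5  5  5  5  5  6  7
 G  7  6  5  5  5  5  5  6  7
 C  8  7  6  6  6  6  6  6  7
 T  9  8  7  7  7  7  7  6  7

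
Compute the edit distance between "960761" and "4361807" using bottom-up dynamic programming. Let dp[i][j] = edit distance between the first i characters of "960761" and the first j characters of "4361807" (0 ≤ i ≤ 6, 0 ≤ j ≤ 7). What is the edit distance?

   ''  4  3  6  1  8  0  7
''  0  1  2  3  4  5  6  7
 9  1  1  2  3  4  5  6  7
 6  2  2  2  2  3  4  5  6
 0  3  3  3  3  3  4  4  5
 7  4  4  4  4  4  4  5  4
 6  5  5  5  4  5  5  5  5
 1  6  6  6  5  4  5  6  6

6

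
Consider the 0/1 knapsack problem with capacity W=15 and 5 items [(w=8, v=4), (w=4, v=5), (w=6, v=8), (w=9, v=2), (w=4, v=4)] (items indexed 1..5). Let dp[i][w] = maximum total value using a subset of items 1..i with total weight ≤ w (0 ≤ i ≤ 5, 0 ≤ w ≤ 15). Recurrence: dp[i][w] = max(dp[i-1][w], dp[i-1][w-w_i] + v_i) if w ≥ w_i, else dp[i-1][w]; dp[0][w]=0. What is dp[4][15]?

i\w   0   1   2   3   4   5   6   7   8   9  10  11  12  13  14  15
  0   0   0   0   0   0   0   0   0   0   0   0   0   0   0   0   0
  1   0   0   0   0   0   0   0   0   4   4   4   4   4   4   4   4
  2   0   0   0   0   5   5   5   5   5   5   5   5   9   9   9   9
  3   0   0   0   0   5   5   8   8   8   8  13  13  13  13  13  13
  4   0   0   0   0   5   5   8   8   8   8  13  13  13  13  13  13
  5   0   0   0   0   5   5   8   8   9   9  13  13  13  13  17  17

13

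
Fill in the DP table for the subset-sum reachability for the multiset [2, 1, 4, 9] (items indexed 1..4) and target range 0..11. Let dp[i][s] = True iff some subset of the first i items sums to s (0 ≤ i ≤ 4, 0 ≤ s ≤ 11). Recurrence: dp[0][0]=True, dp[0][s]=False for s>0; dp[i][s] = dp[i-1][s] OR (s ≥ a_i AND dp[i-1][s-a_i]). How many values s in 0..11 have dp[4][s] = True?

11

i\s   0   1   2   3   4   5   6   7   8   9  10  11
  0   T   F   F   F   F   F   F   F   F   F   F   F
  1   T   F   T   F   F   F   F   F   F   F   F   F
  2   T   T   T   T   F   F   F   F   F   F   F   F
  3   T   T   T   T   T   T   T   T   F   F   F   F
  4   T   T   T   T   T   T   T   T   F   T   T   T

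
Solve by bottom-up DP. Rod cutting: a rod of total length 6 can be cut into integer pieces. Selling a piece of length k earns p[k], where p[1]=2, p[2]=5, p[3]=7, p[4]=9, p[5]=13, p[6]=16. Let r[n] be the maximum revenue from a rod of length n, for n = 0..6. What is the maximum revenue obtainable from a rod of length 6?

16

   n    0    1    2    3    4    5    6
r[n]    0    2    5    7   10   13   16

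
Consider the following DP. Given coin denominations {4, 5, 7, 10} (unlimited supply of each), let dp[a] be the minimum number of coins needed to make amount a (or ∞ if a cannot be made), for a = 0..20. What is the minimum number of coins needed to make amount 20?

2

 a  0  1  2  3  4  5  6  7  8  9 10 11 12 13 14 15 16 17 18 19 20
dp  0  -  -  -  1  1  -  1  2  2  1  2  2  3  2  2  3  2  3  3  2
(- denotes ∞ / unreachable)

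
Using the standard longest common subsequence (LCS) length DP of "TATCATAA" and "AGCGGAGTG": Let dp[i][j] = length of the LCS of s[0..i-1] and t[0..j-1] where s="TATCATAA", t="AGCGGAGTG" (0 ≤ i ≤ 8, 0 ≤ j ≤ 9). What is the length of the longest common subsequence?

   ''  A  G  C  G  G  A  G  T  G
''  0  0  0  0  0  0  0  0  0  0
 T  0  0  0  0  0  0  0  0  1  1
 A  0  1  1  1  1  1  1  1  1  1
 T  0  1  1  1  1  1  1  1  2  2
 C  0  1  1  2  2  2  2  2  2  2
 A  0  1  1  2  2  2  3  3  3  3
 T  0  1  1  2  2  2  3  3  4  4
 A  0  1  1  2  2  2  3  3  4  4
 A  0  1  1  2  2  2  3  3  4  4

4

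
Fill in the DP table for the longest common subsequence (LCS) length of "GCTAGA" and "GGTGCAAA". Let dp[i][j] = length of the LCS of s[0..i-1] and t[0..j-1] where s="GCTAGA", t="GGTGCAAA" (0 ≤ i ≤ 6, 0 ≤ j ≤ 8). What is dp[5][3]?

   ''  G  G  T  G  C  A  A  A
''  0  0  0  0  0  0  0  0  0
 G  0  1  1  1  1  1  1  1  1
 C  0  1  1  1  1  2  2  2  2
 T  0  1  1  2  2  2  2  2  2
 A  0  1  1  2  2  2  3  3  3
 G  0  1  2  2  3  3  3  3  3
 A  0  1  2  2  3  3  4  4  4

2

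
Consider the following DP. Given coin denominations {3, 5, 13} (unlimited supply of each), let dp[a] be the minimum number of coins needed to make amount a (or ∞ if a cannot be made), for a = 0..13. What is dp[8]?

 a  0  1  2  3  4  5  6  7  8  9 10 11 12 13
dp  0  -  -  1  -  1  2  -  2  3  2  3  4  1
(- denotes ∞ / unreachable)

2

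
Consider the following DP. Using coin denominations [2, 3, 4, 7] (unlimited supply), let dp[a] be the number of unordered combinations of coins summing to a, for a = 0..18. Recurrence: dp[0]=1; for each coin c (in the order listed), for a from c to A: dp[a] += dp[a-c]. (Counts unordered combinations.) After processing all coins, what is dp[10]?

6

after  coin     0     1     2     3     4     5     6     7     8     9    10    11    12    13    14    15    16    17    18
          2     1     0     1     0     1     0     1     0     1     0     1     0     1     0     1     0     1     0     1
          3     1     0     1     1     1     1     2     1     2     2     2     2     3     2     3     3     3     3     4
          4     1     0     1     1     2     1     3     2     4     3     5     4     7     5     8     7    10     8    12
          7     1     0     1     1     2     1     3     3     4     4     6     6     8     8    11    11    14    14    18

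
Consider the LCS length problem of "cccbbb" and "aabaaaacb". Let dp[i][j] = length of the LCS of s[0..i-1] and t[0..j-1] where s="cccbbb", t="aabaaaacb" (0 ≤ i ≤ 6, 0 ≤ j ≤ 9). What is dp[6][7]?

   ''  a  a  b  a  a  a  a  c  b
''  0  0  0  0  0  0  0  0  0  0
 c  0  0  0  0  0  0  0  0  1  1
 c  0  0  0  0  0  0  0  0  1  1
 c  0  0  0  0  0  0  0  0  1  1
 b  0  0  0  1  1  1  1  1  1  2
 b  0  0  0  1  1  1  1  1  1  2
 b  0  0  0  1  1  1  1  1  1  2

1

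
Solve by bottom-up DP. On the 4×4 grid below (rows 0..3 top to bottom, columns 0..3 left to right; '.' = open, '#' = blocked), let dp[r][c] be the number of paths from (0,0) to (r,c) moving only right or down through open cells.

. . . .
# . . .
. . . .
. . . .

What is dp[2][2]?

3

r\c   0   1   2   3
  0   1   1   1   1
  1   0   1   2   3
  2   0   1   3   6
  3   0   1   4  10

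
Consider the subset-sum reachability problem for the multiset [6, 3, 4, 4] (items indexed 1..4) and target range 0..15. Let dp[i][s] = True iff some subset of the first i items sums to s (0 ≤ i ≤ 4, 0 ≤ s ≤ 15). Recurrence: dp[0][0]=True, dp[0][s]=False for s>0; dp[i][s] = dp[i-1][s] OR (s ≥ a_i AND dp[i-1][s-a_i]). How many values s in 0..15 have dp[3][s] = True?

i\s   0   1   2   3   4   5   6   7   8   9  10  11  12  13  14  15
  0   T   F   F   F   F   F   F   F   F   F   F   F   F   F   F   F
  1   T   F   F   F   F   F   T   F   F   F   F   F   F   F   F   F
  2   T   F   F   T   F   F   T   F   F   T   F   F   F   F   F   F
  3   T   F   F   T   T   F   T   T   F   T   T   F   F   T   F   F
  4   T   F   F   T   T   F   T   T   T   T   T   T   F   T   T   F

8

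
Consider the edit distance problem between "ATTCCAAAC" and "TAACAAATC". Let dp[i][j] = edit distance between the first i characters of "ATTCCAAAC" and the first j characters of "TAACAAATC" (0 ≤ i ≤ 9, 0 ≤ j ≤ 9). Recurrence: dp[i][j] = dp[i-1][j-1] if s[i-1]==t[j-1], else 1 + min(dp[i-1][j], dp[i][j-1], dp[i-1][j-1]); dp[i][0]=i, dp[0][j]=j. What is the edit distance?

4

   ''  T  A  A  C  A  A  A  T  C
''  0  1  2  3  4  5  6  7  8  9
 A  1  1  1  2  3  4  5  6  7  8
 T  2  1  2  2  3  4  5  6  6  7
 T  3  2  2  3  3  4  5  6  6  7
 C  4  3  3  3  3  4  5  6  7  6
 C  5  4  4  4  3  4  5  6  7  7
 A  6  5  4  4  4  3  4  5  6  7
 A  7  6  5  4  5  4  3  4  5  6
 A  8  7  6  5  5  5  4  3  4  5
 C  9  8  7  6  5  6  5  4  4  4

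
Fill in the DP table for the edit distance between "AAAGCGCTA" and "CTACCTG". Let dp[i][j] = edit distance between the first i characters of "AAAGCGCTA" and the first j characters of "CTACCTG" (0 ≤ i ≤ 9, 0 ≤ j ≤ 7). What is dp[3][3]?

   ''  C  T  A  C  C  T  G
''  0  1  2  3  4  5  6  7
 A  1  1  2  2  3  4  5  6
 A  2  2  2  2  3  4  5  6
 A  3  3  3  2  3  4  5  6
 G  4  4  4  3  3  4  5  5
 C  5  4  5  4  3  3  4  5
 G  6  5  5  5  4  4  4  4
 C  7  6  6  6  5  4  5  5
 T  8  7  6  7  6  5  4  5
 A  9  8  7  6  7  6  5  5

2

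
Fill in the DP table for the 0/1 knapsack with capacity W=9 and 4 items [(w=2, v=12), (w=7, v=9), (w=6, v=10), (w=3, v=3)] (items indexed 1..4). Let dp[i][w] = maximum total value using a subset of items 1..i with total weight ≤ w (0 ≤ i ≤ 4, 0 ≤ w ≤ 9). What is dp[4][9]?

22

i\w   0   1   2   3   4   5   6   7   8   9
  0   0   0   0   0   0   0   0   0   0   0
  1   0   0  12  12  12  12  12  12  12  12
  2   0   0  12  12  12  12  12  12  12  21
  3   0   0  12  12  12  12  12  12  22  22
  4   0   0  12  12  12  15  15  15  22  22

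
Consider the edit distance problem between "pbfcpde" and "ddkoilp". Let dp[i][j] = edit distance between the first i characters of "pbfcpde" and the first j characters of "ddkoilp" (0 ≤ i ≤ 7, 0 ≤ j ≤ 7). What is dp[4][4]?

4

   ''  d  d  k  o  i  l  p
''  0  1  2  3  4  5  6  7
 p  1  1  2  3  4  5  6  6
 b  2  2  2  3  4  5  6  7
 f  3  3  3  3  4  5  6  7
 c  4  4  4  4  4  5  6  7
 p  5  5  5  5  5  5  6  6
 d  6  5  5  6  6  6  6  7
 e  7  6  6  6  7  7  7  7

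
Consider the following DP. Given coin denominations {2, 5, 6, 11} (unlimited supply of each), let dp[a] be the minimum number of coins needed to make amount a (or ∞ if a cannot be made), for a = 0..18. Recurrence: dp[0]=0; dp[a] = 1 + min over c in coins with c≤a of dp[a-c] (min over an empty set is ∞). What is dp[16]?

 a  0  1  2  3  4  5  6  7  8  9 10 11 12 13 14 15 16 17 18
dp  0  -  1  -  2  1  1  2  2  3  2  1  2  2  3  3  2  2  3
(- denotes ∞ / unreachable)

2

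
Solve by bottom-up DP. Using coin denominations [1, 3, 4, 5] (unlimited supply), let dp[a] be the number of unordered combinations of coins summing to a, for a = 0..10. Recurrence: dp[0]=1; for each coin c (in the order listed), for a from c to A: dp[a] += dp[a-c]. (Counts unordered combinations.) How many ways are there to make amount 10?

12

after  coin     0     1     2     3     4     5     6     7     8     9    10
          1     1     1     1     1     1     1     1     1     1     1     1
          3     1     1     1     2     2     2     3     3     3     4     4
          4     1     1     1     2     3     3     4     5     6     7     8
          5     1     1     1     2     3     4     5     6     8    10    12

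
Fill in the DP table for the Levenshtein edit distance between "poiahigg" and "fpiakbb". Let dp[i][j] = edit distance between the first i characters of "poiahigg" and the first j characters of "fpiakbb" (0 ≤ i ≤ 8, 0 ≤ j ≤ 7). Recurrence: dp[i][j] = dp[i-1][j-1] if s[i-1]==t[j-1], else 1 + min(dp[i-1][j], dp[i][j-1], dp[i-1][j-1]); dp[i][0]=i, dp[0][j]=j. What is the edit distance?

   ''  f  p  i  a  k  b  b
''  0  1  2  3  4  5  6  7
 p  1  1  1  2  3  4  5  6
 o  2  2  2  2  3  4  5  6
 i  3  3  3  2  3  4  5  6
 a  4  4  4  3  2  3  4  5
 h  5  5  5  4  3  3  4  5
 i  6  6  6  5  4  4  4  5
 g  7  7  7  6  5  5  5  5
 g  8  8  8  7  6  6  6  6

6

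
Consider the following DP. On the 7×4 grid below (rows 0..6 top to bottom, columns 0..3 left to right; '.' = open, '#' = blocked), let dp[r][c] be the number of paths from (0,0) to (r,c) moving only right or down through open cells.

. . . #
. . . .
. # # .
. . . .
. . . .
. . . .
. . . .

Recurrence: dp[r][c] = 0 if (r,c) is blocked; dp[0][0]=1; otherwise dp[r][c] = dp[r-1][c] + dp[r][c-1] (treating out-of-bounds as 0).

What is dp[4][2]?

r\c   0   1   2   3
  0   1   1   1   0
  1   1   2   3   3
  2   1   0   0   3
  3   1   1   1   4
  4   1   2   3   7
  5   1   3   6  13
  6   1   4  10  23

3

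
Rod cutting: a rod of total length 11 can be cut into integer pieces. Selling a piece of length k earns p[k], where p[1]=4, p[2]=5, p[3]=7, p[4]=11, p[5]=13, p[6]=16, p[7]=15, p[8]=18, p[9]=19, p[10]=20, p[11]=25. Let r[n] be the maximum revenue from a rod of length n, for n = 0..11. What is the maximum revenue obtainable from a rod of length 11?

   n    0    1    2    3    4    5    6    7    8    9   10   11
r[n]    0    4    8   12   16   20   24   28   32   36   40   44

44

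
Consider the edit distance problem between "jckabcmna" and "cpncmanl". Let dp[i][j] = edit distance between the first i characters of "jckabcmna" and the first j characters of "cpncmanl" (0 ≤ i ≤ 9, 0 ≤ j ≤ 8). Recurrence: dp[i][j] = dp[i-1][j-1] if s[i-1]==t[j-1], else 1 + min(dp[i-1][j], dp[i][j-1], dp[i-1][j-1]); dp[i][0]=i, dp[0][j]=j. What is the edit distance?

   ''  c  p  n  c  m  a  n  l
''  0  1  2  3  4  5  6  7  8
 j  1  1  2  3  4  5  6  7  8
 c  2  1  2  3  3  4  5  6  7
 k  3  2  2  3  4  4  5  6  7
 a  4  3  3  3  4  5  4  5  6
 b  5  4  4  4  4  5  5  5  6
 c  6  5  5  5  4  5  6  6  6
 m  7  6  6  6  5  4  5  6  7
 n  8  7  7  6  6  5  5  5  6
 a  9  8  8  7  7  6  5  6  6

6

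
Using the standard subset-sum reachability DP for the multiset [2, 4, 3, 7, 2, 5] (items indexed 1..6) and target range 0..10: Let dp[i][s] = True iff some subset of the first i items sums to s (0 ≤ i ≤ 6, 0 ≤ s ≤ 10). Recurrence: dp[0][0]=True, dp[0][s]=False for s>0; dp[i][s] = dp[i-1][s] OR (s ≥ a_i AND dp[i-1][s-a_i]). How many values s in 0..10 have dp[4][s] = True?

i\s   0   1   2   3   4   5   6   7   8   9  10
  0   T   F   F   F   F   F   F   F   F   F   F
  1   T   F   T   F   F   F   F   F   F   F   F
  2   T   F   T   F   T   F   T   F   F   F   F
  3   T   F   T   T   T   T   T   T   F   T   F
  4   T   F   T   T   T   T   T   T   F   T   T
  5   T   F   T   T   T   T   T   T   T   T   T
  6   T   F   T   T   T   T   T   T   T   T   T

9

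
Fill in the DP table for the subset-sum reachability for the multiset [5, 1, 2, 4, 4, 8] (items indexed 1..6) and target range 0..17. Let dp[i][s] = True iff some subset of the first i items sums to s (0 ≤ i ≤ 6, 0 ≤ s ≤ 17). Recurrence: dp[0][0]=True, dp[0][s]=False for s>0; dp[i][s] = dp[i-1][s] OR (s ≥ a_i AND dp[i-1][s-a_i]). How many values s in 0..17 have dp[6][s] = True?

i\s   0   1   2   3   4   5   6   7   8   9  10  11  12  13  14  15  16  17
  0   T   F   F   F   F   F   F   F   F   F   F   F   F   F   F   F   F   F
  1   T   F   F   F   F   T   F   F   F   F   F   F   F   F   F   F   F   F
  2   T   T   F   F   F   T   T   F   F   F   F   F   F   F   F   F   F   F
  3   T   T   T   T   F   T   T   T   T   F   F   F   F   F   F   F   F   F
  4   T   T   T   T   T   T   T   T   T   T   T   T   T   F   F   F   F   F
  5   T   T   T   T   T   T   T   T   T   T   T   T   T   T   T   T   T   F
  6   T   T   T   T   T   T   T   T   T   T   T   T   T   T   T   T   T   T

18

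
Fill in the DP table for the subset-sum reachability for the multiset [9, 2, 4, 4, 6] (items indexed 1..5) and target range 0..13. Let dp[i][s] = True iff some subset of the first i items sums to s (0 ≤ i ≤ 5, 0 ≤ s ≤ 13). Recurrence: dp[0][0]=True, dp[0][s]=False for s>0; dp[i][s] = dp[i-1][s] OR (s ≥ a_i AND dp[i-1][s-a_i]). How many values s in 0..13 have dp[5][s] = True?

i\s   0   1   2   3   4   5   6   7   8   9  10  11  12  13
  0   T   F   F   F   F   F   F   F   F   F   F   F   F   F
  1   T   F   F   F   F   F   F   F   F   T   F   F   F   F
  2   T   F   T   F   F   F   F   F   F   T   F   T   F   F
  3   T   F   T   F   T   F   T   F   F   T   F   T   F   T
  4   T   F   T   F   T   F   T   F   T   T   T   T   F   T
  5   T   F   T   F   T   F   T   F   T   T   T   T   T   T

10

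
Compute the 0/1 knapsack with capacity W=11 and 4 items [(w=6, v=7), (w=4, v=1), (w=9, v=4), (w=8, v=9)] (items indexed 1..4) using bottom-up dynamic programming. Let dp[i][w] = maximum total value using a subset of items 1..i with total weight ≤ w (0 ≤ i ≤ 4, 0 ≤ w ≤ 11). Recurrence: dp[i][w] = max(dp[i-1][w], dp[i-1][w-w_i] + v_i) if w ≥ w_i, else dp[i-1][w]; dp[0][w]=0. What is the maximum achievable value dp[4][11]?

i\w   0   1   2   3   4   5   6   7   8   9  10  11
  0   0   0   0   0   0   0   0   0   0   0   0   0
  1   0   0   0   0   0   0   7   7   7   7   7   7
  2   0   0   0   0   1   1   7   7   7   7   8   8
  3   0   0   0   0   1   1   7   7   7   7   8   8
  4   0   0   0   0   1   1   7   7   9   9   9   9

9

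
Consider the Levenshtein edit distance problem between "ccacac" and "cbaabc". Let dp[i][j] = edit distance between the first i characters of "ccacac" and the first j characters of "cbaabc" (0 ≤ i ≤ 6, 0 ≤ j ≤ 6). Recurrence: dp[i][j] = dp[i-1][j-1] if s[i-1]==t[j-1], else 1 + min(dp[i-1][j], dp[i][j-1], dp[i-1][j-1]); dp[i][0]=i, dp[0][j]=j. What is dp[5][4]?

   ''  c  b  a  a  b  c
''  0  1  2  3  4  5  6
 c  1  0  1  2  3  4  5
 c  2  1  1  2  3  4  4
 a  3  2  2  1  2  3  4
 c  4  3  3  2  2  3  3
 a  5  4  4  3  2  3  4
 c  6  5  5  4  3  3  3

2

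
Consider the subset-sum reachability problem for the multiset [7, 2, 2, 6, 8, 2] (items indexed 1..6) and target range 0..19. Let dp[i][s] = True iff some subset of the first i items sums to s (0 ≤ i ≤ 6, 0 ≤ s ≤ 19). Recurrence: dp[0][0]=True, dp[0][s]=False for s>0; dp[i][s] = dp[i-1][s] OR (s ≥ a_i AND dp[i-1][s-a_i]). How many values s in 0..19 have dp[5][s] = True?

17

i\s   0   1   2   3   4   5   6   7   8   9  10  11  12  13  14  15  16  17  18  19
  0   T   F   F   F   F   F   F   F   F   F   F   F   F   F   F   F   F   F   F   F
  1   T   F   F   F   F   F   F   T   F   F   F   F   F   F   F   F   F   F   F   F
  2   T   F   T   F   F   F   F   T   F   T   F   F   F   F   F   F   F   F   F   F
  3   T   F   T   F   T   F   F   T   F   T   F   T   F   F   F   F   F   F   F   F
  4   T   F   T   F   T   F   T   T   T   T   T   T   F   T   F   T   F   T   F   F
  5   T   F   T   F   T   F   T   T   T   T   T   T   T   T   T   T   T   T   T   T
  6   T   F   T   F   T   F   T   T   T   T   T   T   T   T   T   T   T   T   T   T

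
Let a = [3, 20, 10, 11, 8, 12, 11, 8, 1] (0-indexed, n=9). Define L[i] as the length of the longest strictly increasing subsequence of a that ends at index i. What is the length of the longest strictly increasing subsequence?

   i    0    1    2    3    4    5    6    7    8
a[i]    3   20   10   11    8   12   11    8    1
L[i]    1    2    2    3    2    4    3    2    1

4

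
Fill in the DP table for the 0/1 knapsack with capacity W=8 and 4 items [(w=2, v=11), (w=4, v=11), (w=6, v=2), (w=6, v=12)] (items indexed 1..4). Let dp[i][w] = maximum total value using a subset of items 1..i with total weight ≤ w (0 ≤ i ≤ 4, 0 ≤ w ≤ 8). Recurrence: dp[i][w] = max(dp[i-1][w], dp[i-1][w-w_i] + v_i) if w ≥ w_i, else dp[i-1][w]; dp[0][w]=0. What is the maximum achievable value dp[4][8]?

i\w   0   1   2   3   4   5   6   7   8
  0   0   0   0   0   0   0   0   0   0
  1   0   0  11  11  11  11  11  11  11
  2   0   0  11  11  11  11  22  22  22
  3   0   0  11  11  11  11  22  22  22
  4   0   0  11  11  11  11  22  22  23

23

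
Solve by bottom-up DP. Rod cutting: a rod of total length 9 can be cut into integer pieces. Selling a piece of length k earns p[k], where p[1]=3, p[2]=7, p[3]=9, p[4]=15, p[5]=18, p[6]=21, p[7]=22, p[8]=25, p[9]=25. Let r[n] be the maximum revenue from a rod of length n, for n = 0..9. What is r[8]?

30

   n    0    1    2    3    4    5    6    7    8    9
r[n]    0    3    7   10   15   18   22   25   30   33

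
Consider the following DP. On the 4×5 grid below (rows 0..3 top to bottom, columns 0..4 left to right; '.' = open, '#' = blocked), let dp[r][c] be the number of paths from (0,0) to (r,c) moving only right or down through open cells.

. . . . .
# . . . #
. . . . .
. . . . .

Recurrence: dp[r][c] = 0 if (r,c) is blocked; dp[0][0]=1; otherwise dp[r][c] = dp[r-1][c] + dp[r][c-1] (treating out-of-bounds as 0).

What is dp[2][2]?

r\c   0   1   2   3   4
  0   1   1   1   1   1
  1   0   1   2   3   0
  2   0   1   3   6   6
  3   0   1   4  10  16

3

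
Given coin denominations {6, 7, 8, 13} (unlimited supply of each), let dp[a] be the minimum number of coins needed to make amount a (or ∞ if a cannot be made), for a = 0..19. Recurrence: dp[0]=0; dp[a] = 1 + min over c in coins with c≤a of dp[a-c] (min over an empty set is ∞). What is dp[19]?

 a  0  1  2  3  4  5  6  7  8  9 10 11 12 13 14 15 16 17 18 19
dp  0  -  -  -  -  -  1  1  1  -  -  -  2  1  2  2  2  -  3  2
(- denotes ∞ / unreachable)

2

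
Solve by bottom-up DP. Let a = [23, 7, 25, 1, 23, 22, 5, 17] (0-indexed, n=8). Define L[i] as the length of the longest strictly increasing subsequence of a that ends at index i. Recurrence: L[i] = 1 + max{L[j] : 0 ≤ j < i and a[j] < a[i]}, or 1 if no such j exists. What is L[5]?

2

   i    0    1    2    3    4    5    6    7
a[i]   23    7   25    1   23   22    5   17
L[i]    1    1    2    1    2    2    2    3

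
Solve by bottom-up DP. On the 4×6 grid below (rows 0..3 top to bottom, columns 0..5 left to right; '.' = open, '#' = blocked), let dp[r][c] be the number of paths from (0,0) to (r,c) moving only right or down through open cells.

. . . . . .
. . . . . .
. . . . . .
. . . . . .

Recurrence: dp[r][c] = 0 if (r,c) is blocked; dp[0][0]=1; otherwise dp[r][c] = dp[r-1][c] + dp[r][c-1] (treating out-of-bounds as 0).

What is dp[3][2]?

10

r\c   0   1   2   3   4   5
  0   1   1   1   1   1   1
  1   1   2   3   4   5   6
  2   1   3   6  10  15  21
  3   1   4  10  20  35  56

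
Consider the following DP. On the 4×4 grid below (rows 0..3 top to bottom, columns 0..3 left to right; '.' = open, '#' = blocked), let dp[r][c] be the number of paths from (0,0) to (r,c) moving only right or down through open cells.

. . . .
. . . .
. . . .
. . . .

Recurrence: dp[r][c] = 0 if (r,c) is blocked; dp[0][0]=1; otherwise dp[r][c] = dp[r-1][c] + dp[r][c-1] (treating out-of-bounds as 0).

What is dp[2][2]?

6

r\c   0   1   2   3
  0   1   1   1   1
  1   1   2   3   4
  2   1   3   6  10
  3   1   4  10  20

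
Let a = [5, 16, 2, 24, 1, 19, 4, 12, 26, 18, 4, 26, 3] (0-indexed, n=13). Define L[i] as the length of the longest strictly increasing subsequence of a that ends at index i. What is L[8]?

   i    0    1    2    3    4    5    6    7    8    9   10   11   12
a[i]    5   16    2   24    1   19    4   12   26   18    4   26    3
L[i]    1    2    1    3    1    3    2    3    4    4    2    5    2

4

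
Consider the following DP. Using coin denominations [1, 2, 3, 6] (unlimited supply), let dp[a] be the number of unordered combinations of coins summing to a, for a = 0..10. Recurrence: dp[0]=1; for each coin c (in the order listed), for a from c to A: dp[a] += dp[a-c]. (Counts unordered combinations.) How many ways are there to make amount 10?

18

after  coin     0     1     2     3     4     5     6     7     8     9    10
          1     1     1     1     1     1     1     1     1     1     1     1
          2     1     1     2     2     3     3     4     4     5     5     6
          3     1     1     2     3     4     5     7     8    10    12    14
          6     1     1     2     3     4     5     8     9    12    15    18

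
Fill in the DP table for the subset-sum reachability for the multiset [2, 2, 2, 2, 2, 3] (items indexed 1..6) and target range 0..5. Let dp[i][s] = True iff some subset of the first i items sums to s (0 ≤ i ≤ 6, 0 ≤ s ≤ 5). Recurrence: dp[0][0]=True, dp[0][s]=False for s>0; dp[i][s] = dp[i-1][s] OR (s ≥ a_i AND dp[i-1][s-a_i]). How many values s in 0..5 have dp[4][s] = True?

3

i\s   0   1   2   3   4   5
  0   T   F   F   F   F   F
  1   T   F   T   F   F   F
  2   T   F   T   F   T   F
  3   T   F   T   F   T   F
  4   T   F   T   F   T   F
  5   T   F   T   F   T   F
  6   T   F   T   T   T   T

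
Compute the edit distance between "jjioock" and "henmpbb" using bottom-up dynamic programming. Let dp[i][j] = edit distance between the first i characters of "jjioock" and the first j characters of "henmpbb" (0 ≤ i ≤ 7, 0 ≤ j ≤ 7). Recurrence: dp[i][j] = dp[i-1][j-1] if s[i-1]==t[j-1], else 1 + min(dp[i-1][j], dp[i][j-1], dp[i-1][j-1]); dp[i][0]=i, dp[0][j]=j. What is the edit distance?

7

   ''  h  e  n  m  p  b  b
''  0  1  2  3  4  5  6  7
 j  1  1  2  3  4  5  6  7
 j  2  2  2  3  4  5  6  7
 i  3  3  3  3  4  5  6  7
 o  4  4  4  4  4  5  6  7
 o  5  5  5  5  5  5  6  7
 c  6  6  6  6  6  6  6  7
 k  7  7  7  7  7  7  7  7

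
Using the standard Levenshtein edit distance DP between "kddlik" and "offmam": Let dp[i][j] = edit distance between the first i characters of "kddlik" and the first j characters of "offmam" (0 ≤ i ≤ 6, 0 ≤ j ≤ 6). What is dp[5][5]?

   ''  o  f  f  m  a  m
''  0  1  2  3  4  5  6
 k  1  1  2  3  4  5  6
 d  2  2  2  3  4  5  6
 d  3  3  3  3  4  5  6
 l  4  4  4  4  4  5  6
 i  5  5  5  5  5  5  6
 k  6  6  6  6  6  6  6

5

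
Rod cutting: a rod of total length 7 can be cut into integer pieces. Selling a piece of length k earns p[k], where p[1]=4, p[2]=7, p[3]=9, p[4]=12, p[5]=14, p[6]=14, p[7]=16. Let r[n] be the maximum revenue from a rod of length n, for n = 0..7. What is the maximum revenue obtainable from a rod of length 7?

   n    0    1    2    3    4    5    6    7
r[n]    0    4    8   12   16   20   24   28

28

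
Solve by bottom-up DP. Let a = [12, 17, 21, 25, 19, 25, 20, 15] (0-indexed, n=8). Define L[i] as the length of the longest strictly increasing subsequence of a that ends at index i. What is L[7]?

2

   i    0    1    2    3    4    5    6    7
a[i]   12   17   21   25   19   25   20   15
L[i]    1    2    3    4    3    4    4    2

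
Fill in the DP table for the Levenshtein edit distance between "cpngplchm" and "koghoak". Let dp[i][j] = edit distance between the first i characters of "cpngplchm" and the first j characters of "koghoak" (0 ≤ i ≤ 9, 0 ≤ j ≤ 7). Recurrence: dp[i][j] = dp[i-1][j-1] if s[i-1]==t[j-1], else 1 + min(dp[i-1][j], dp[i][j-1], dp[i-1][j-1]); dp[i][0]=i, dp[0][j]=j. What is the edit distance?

8

   ''  k  o  g  h  o  a  k
''  0  1  2  3  4  5  6  7
 c  1  1  2  3  4  5  6  7
 p  2  2  2  3  4  5  6  7
 n  3  3  3  3  4  5  6  7
 g  4  4  4  3  4  5  6  7
 p  5  5  5  4  4  5  6  7
 l  6  6  6  5  5  5  6  7
 c  7  7  7  6  6  6  6  7
 h  8  8  8  7  6  7  7  7
 m  9  9  9  8  7  7  8  8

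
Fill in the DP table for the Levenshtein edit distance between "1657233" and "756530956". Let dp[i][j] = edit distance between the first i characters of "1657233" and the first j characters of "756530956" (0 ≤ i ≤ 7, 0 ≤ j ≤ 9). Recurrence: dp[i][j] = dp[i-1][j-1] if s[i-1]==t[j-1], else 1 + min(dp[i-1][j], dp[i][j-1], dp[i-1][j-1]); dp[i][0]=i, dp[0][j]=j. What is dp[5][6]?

4

   ''  7  5  6  5  3  0  9  5  6
''  0  1  2  3  4  5  6  7  8  9
 1  1  1  2  3  4  5  6  7  8  9
 6  2  2  2  2  3  4  5  6  7  8
 5  3  3  2  3  2  3  4  5  6  7
 7  4  3  3  3  3  3  4  5  6  7
 2  5  4  4  4  4  4  4  5  6  7
 3  6  5  5  5  5  4  5  5  6  7
 3  7  6  6  6  6  5  5  6  6  7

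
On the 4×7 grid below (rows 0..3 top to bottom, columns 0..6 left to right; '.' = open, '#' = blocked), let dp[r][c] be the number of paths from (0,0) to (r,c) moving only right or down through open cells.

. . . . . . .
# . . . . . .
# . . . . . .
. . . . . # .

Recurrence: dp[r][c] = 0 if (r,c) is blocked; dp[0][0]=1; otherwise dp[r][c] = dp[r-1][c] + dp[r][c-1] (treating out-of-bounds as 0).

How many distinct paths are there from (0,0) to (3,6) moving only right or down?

21

r\c   0   1   2   3   4   5   6
  0   1   1   1   1   1   1   1
  1   0   1   2   3   4   5   6
  2   0   1   3   6  10  15  21
  3   0   1   4  10  20   0  21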